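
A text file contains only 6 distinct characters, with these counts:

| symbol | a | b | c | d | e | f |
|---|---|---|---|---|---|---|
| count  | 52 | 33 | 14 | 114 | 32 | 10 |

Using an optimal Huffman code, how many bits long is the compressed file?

Build the Huffman tree bottom-up:
combine f(10), c(14) → 24
combine 24, e(32) → 56
combine b(33), a(52) → 85
combine 56, 85 → 141
combine d(114), 141 → 255
Total encoded bits = sum of merged weights = 24 + 56 + 85 + 141 + 255 = 561.

561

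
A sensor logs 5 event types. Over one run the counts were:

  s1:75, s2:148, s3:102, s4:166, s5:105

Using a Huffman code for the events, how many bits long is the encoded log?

1369

Merge the two smallest weights repeatedly:
merge s1(75) and s3(102): 177
merge s5(105) and s2(148): 253
merge s4(166) and 177: 343
merge 253 and 343: 596
The encoded length is the sum of every internal node's weight: 177 + 253 + 343 + 596 = 1369 bits.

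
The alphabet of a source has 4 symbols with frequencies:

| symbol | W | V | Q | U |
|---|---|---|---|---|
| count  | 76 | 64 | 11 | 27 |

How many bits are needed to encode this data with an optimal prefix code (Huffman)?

Build the Huffman tree bottom-up:
merge Q(11) and U(27): 38
merge 38 and V(64): 102
merge W(76) and 102: 178
The encoded length is the sum of every internal node's weight: 38 + 102 + 178 = 318 bits.

318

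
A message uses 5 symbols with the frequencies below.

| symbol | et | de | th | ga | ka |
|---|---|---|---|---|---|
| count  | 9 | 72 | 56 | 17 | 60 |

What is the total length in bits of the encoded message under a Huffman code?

454

Merge the two smallest weights repeatedly:
et(9) + ga(17) → 26
26 + th(56) → 82
ka(60) + de(72) → 132
82 + 132 → 214
The encoded length is the sum of every internal node's weight: 26 + 82 + 132 + 214 = 454 bits.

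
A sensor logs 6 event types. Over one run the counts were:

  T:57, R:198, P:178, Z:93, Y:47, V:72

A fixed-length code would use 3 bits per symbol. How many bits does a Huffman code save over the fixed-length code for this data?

Fixed-length: 3 bits × 645 symbols = 1935 bits.
Huffman merges:
Y(47) + T(57) → 104
V(72) + Z(93) → 165
104 + 165 → 269
P(178) + R(198) → 376
269 + 376 → 645
Huffman total = 104 + 165 + 269 + 376 + 645 = 1559 bits.
Saving = 1935 − 1559 = 376 bits.

376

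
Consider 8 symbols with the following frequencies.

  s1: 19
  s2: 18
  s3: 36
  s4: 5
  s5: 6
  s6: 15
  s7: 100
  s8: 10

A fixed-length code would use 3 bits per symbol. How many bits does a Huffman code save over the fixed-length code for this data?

Fixed-length: 3 bits × 209 symbols = 627 bits.
Huffman merges:
combine s4(5), s5(6) → 11
combine s8(10), 11 → 21
combine s6(15), s2(18) → 33
combine s1(19), 21 → 40
combine 33, s3(36) → 69
combine 40, 69 → 109
combine s7(100), 109 → 209
Huffman total = 11 + 21 + 33 + 40 + 69 + 109 + 209 = 492 bits.
Saving = 627 − 492 = 135 bits.

135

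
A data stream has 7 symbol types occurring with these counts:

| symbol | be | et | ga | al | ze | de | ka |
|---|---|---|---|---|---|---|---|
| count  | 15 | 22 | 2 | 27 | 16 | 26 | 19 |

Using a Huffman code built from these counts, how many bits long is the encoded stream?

345

Merge the two smallest weights repeatedly:
combine ga(2), be(15) → 17
combine ze(16), 17 → 33
combine ka(19), et(22) → 41
combine de(26), al(27) → 53
combine 33, 41 → 74
combine 53, 74 → 127
Each symbol's bit-cost is frequency × depth; summing gives 345 bits (equivalently 17 + 33 + 41 + 53 + 74 + 127).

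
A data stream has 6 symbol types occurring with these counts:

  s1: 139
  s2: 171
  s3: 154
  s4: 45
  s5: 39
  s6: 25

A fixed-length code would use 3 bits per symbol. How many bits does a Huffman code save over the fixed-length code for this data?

400

Fixed-length: 3 bits × 573 symbols = 1719 bits.
Huffman merges:
merge s6(25) and s5(39): 64
merge s4(45) and 64: 109
merge 109 and s1(139): 248
merge s3(154) and s2(171): 325
merge 248 and 325: 573
Huffman total = 64 + 109 + 248 + 325 + 573 = 1319 bits.
Saving = 1719 − 1319 = 400 bits.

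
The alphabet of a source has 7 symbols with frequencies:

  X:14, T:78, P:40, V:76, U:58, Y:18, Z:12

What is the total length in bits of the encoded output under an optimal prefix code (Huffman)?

746

Merge the two smallest weights repeatedly:
merge Z(12) and X(14): 26
merge Y(18) and 26: 44
merge P(40) and 44: 84
merge U(58) and V(76): 134
merge T(78) and 84: 162
merge 134 and 162: 296
The encoded length is the sum of every internal node's weight: 26 + 44 + 84 + 134 + 162 + 296 = 746 bits.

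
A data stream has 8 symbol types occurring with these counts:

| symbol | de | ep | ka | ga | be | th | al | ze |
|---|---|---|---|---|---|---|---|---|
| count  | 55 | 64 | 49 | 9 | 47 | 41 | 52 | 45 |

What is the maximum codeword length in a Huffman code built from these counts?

4

Merge the two lowest-weight nodes at each step:
combine ga(9), th(41) → 50
combine ze(45), be(47) → 92
combine ka(49), 50 → 99
combine al(52), de(55) → 107
combine ep(64), 92 → 156
combine 99, 107 → 206
combine 156, 206 → 362
The rarest symbols sit at the bottom; the longest codeword is 4 bits.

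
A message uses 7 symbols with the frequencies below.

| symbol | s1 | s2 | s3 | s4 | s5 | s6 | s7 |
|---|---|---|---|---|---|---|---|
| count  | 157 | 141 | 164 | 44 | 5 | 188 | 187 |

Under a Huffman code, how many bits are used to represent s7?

2

Huffman merges, smallest pair first:
merge s5(5) and s4(44): 49
merge 49 and s2(141): 190
merge s1(157) and s3(164): 321
merge s7(187) and s6(188): 375
merge 190 and 321: 511
merge 375 and 511: 886
s7 sits 2 levels below the root, so its codeword is 2 bits.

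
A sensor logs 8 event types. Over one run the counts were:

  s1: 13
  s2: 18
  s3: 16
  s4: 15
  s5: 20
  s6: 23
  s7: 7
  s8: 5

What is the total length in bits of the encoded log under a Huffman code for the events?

Merge the two smallest weights repeatedly:
combine s8(5), s7(7) → 12
combine 12, s1(13) → 25
combine s4(15), s3(16) → 31
combine s2(18), s5(20) → 38
combine s6(23), 25 → 48
combine 31, 38 → 69
combine 48, 69 → 117
Total encoded bits = sum of merged weights = 12 + 25 + 31 + 38 + 48 + 69 + 117 = 340.

340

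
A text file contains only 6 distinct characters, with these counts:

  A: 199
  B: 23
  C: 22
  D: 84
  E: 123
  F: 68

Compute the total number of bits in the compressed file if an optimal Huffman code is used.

1194

Build the Huffman tree bottom-up:
combine C(22), B(23) → 45
combine 45, F(68) → 113
combine D(84), 113 → 197
combine E(123), 197 → 320
combine A(199), 320 → 519
Each symbol's bit-cost is frequency × depth; summing gives 1194 bits (equivalently 45 + 113 + 197 + 320 + 519).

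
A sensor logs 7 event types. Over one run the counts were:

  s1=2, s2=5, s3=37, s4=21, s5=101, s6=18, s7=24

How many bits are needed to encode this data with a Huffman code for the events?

Build the Huffman tree bottom-up:
combine s1(2), s2(5) → 7
combine 7, s6(18) → 25
combine s4(21), s7(24) → 45
combine 25, s3(37) → 62
combine 45, 62 → 107
combine s5(101), 107 → 208
Each symbol's bit-cost is frequency × depth; summing gives 454 bits (equivalently 7 + 25 + 45 + 62 + 107 + 208).

454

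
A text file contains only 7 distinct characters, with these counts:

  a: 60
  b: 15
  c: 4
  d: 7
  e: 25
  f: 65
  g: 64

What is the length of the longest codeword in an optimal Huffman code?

5

Merge the two lowest-weight nodes at each step:
combine c(4), d(7) → 11
combine 11, b(15) → 26
combine e(25), 26 → 51
combine 51, a(60) → 111
combine g(64), f(65) → 129
combine 111, 129 → 240
The first pair merged (c, d) ends up deepest, at depth 5.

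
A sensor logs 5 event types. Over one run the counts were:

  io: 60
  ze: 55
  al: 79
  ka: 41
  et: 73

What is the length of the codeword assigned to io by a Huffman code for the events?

Repeatedly merge the two smallest:
ka(41) + ze(55) → 96
io(60) + et(73) → 133
al(79) + 96 → 175
133 + 175 → 308
The subtree containing io is merged 2 times, so code length = 2.

2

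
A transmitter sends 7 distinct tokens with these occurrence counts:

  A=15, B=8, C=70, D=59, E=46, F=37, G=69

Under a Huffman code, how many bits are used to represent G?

Repeatedly merge the two smallest:
B(8) + A(15) → 23
23 + F(37) → 60
E(46) + D(59) → 105
60 + G(69) → 129
C(70) + 105 → 175
129 + 175 → 304
The subtree containing G is merged 2 times, so code length = 2.

2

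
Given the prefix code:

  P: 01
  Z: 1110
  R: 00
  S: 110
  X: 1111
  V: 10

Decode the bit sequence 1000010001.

VRPRP

Read left to right; each codeword is recognised as soon as it completes (prefix code):
  10→V | 00→R | 01→P | 00→R | 01→P
Decoded message: VRPRP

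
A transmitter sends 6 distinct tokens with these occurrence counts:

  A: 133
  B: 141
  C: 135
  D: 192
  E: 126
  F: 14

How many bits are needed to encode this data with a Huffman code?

1890

Merge the two smallest weights repeatedly:
F(14) + E(126) → 140
A(133) + C(135) → 268
140 + B(141) → 281
D(192) + 268 → 460
281 + 460 → 741
Each symbol's bit-cost is frequency × depth; summing gives 1890 bits (equivalently 140 + 268 + 281 + 460 + 741).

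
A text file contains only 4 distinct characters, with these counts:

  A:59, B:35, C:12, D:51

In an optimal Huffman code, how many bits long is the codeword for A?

Repeatedly merge the two smallest:
combine C(12), B(35) → 47
combine 47, D(51) → 98
combine A(59), 98 → 157
A is merged only at the final step, so code length = 1.

1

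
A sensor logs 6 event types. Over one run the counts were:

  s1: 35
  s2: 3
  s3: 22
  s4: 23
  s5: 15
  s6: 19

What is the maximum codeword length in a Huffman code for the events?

Merge the two lowest-weight nodes at each step:
s2(3) + s5(15) → 18
18 + s6(19) → 37
s3(22) + s4(23) → 45
s1(35) + 37 → 72
45 + 72 → 117
The rarest symbols sit at the bottom; the longest codeword is 4 bits.

4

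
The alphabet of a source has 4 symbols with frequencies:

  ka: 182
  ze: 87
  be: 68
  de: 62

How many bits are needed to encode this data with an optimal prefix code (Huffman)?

746

Build the Huffman tree bottom-up:
merge de(62) and be(68): 130
merge ze(87) and 130: 217
merge ka(182) and 217: 399
Each symbol's bit-cost is frequency × depth; summing gives 746 bits (equivalently 130 + 217 + 399).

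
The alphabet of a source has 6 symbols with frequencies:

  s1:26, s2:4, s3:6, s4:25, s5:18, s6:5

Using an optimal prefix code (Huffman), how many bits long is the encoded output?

Greedily combine the two least-frequent nodes:
merge s2(4) and s6(5): 9
merge s3(6) and 9: 15
merge 15 and s5(18): 33
merge s4(25) and s1(26): 51
merge 33 and 51: 84
Total encoded bits = sum of merged weights = 9 + 15 + 33 + 51 + 84 = 192.

192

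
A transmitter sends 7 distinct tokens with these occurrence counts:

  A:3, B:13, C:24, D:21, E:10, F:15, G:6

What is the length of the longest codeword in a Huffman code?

Merge the two lowest-weight nodes at each step:
combine A(3), G(6) → 9
combine 9, E(10) → 19
combine B(13), F(15) → 28
combine 19, D(21) → 40
combine C(24), 28 → 52
combine 40, 52 → 92
The first pair merged (A, G) ends up deepest, at depth 4.

4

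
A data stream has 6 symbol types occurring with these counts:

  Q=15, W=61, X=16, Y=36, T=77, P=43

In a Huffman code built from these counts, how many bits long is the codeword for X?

4

Repeatedly merge the two smallest:
merge Q(15) and X(16): 31
merge 31 and Y(36): 67
merge P(43) and W(61): 104
merge 67 and T(77): 144
merge 104 and 144: 248
X sits 4 levels below the root, so its codeword is 4 bits.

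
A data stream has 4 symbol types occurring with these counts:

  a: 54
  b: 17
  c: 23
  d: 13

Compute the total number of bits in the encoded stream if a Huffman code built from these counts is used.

190

Greedily combine the two least-frequent nodes:
merge d(13) and b(17): 30
merge c(23) and 30: 53
merge 53 and a(54): 107
Each symbol's bit-cost is frequency × depth; summing gives 190 bits (equivalently 30 + 53 + 107).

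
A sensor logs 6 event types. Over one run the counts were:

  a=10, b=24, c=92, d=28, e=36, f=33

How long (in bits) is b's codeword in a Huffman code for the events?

4

Huffman merges, smallest pair first:
combine a(10), b(24) → 34
combine d(28), f(33) → 61
combine 34, e(36) → 70
combine 61, 70 → 131
combine c(92), 131 → 223
The subtree containing b is merged 4 times, so code length = 4.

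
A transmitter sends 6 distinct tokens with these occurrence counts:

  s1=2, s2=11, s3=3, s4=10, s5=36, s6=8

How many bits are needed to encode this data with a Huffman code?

Merge the two smallest weights repeatedly:
s1(2) + s3(3) → 5
5 + s6(8) → 13
s4(10) + s2(11) → 21
13 + 21 → 34
34 + s5(36) → 70
Each symbol's bit-cost is frequency × depth; summing gives 143 bits (equivalently 5 + 13 + 21 + 34 + 70).

143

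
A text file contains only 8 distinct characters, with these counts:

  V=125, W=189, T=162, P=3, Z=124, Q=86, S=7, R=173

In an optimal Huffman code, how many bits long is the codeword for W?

2

Huffman merges, smallest pair first:
merge P(3) and S(7): 10
merge 10 and Q(86): 96
merge 96 and Z(124): 220
merge V(125) and T(162): 287
merge R(173) and W(189): 362
merge 220 and 287: 507
merge 362 and 507: 869
W's leaf is at depth 2, giving a 2-bit codeword.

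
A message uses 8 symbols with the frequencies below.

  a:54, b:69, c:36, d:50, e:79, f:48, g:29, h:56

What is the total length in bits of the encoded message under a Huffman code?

Greedily combine the two least-frequent nodes:
combine g(29), c(36) → 65
combine f(48), d(50) → 98
combine a(54), h(56) → 110
combine 65, b(69) → 134
combine e(79), 98 → 177
combine 110, 134 → 244
combine 177, 244 → 421
Each symbol's bit-cost is frequency × depth; summing gives 1249 bits (equivalently 65 + 98 + 110 + 134 + 177 + 244 + 421).

1249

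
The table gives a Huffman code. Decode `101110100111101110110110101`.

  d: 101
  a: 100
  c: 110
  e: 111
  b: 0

Read left to right; each codeword is recognised as soon as it completes (prefix code):
  101→d | 110→c | 100→a | 111→e | 101→d | 110→c | 110→c | 110→c | 101→d
Decoded message: dcaedcccd

dcaedcccd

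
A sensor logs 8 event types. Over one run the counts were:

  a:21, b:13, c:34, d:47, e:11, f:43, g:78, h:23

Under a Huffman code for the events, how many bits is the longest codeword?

Merge the two lowest-weight nodes at each step:
combine e(11), b(13) → 24
combine a(21), h(23) → 44
combine 24, c(34) → 58
combine f(43), 44 → 87
combine d(47), 58 → 105
combine g(78), 87 → 165
combine 105, 165 → 270
The rarest symbols sit at the bottom; the longest codeword is 4 bits.

4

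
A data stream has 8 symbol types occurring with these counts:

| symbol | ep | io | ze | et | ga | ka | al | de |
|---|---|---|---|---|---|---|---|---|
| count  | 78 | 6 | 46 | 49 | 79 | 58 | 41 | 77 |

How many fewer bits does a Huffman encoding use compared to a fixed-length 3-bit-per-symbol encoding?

Fixed-length: 3 bits × 434 symbols = 1302 bits.
Huffman merges:
combine io(6), al(41) → 47
combine ze(46), 47 → 93
combine et(49), ka(58) → 107
combine de(77), ep(78) → 155
combine ga(79), 93 → 172
combine 107, 155 → 262
combine 172, 262 → 434
Huffman total = 47 + 93 + 107 + 155 + 172 + 262 + 434 = 1270 bits.
Saving = 1302 − 1270 = 32 bits.

32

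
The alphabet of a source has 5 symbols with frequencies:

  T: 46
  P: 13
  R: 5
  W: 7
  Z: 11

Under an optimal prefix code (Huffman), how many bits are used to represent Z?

3

Repeatedly merge the two smallest:
merge R(5) and W(7): 12
merge Z(11) and 12: 23
merge P(13) and 23: 36
merge 36 and T(46): 82
Z's leaf is at depth 3, giving a 3-bit codeword.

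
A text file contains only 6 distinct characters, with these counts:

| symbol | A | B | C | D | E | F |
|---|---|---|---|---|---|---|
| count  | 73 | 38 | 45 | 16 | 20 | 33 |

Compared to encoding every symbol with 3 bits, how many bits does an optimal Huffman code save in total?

120

Fixed-length: 3 bits × 225 symbols = 675 bits.
Huffman merges:
merge D(16) and E(20): 36
merge F(33) and 36: 69
merge B(38) and C(45): 83
merge 69 and A(73): 142
merge 83 and 142: 225
Huffman total = 36 + 69 + 83 + 142 + 225 = 555 bits.
Saving = 675 − 555 = 120 bits.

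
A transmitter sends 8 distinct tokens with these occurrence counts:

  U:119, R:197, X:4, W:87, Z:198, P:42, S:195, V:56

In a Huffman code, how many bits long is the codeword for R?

Huffman merges, smallest pair first:
X(4) + P(42) → 46
46 + V(56) → 102
W(87) + 102 → 189
U(119) + 189 → 308
S(195) + R(197) → 392
Z(198) + 308 → 506
392 + 506 → 898
R's leaf is at depth 2, giving a 2-bit codeword.

2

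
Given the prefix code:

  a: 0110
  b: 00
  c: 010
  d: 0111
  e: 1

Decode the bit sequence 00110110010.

beeac

Read left to right; each codeword is recognised as soon as it completes (prefix code):
  00→b | 1→e | 1→e | 0110→a | 010→c
Decoded message: beeac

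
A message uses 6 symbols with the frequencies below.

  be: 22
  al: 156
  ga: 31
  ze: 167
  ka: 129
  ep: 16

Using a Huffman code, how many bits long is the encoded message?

1149

Greedily combine the two least-frequent nodes:
merge ep(16) and be(22): 38
merge ga(31) and 38: 69
merge 69 and ka(129): 198
merge al(156) and ze(167): 323
merge 198 and 323: 521
Each symbol's bit-cost is frequency × depth; summing gives 1149 bits (equivalently 38 + 69 + 198 + 323 + 521).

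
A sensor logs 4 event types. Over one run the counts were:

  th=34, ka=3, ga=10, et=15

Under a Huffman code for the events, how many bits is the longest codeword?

3

Merge the two lowest-weight nodes at each step:
combine ka(3), ga(10) → 13
combine 13, et(15) → 28
combine 28, th(34) → 62
Maximum depth reached is 3.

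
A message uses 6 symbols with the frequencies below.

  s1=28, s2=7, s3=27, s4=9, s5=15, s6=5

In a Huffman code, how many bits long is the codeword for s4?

Build the tree from the bottom:
merge s6(5) and s2(7): 12
merge s4(9) and 12: 21
merge s5(15) and 21: 36
merge s3(27) and s1(28): 55
merge 36 and 55: 91
The subtree containing s4 is merged 3 times, so code length = 3.

3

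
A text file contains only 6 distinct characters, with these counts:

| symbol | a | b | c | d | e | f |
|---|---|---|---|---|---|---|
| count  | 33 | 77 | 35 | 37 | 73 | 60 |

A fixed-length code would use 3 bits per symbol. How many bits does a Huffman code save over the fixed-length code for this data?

Fixed-length: 3 bits × 315 symbols = 945 bits.
Huffman merges:
merge a(33) and c(35): 68
merge d(37) and f(60): 97
merge 68 and e(73): 141
merge b(77) and 97: 174
merge 141 and 174: 315
Huffman total = 68 + 97 + 141 + 174 + 315 = 795 bits.
Saving = 945 − 795 = 150 bits.

150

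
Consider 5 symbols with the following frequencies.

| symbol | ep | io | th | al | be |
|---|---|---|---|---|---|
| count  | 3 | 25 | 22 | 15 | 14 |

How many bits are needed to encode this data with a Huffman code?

Merge the two smallest weights repeatedly:
merge ep(3) and be(14): 17
merge al(15) and 17: 32
merge th(22) and io(25): 47
merge 32 and 47: 79
Total encoded bits = sum of merged weights = 17 + 32 + 47 + 79 = 175.

175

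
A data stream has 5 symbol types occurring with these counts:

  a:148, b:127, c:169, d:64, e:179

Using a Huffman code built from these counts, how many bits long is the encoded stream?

1565

Greedily combine the two least-frequent nodes:
d(64) + b(127) → 191
a(148) + c(169) → 317
e(179) + 191 → 370
317 + 370 → 687
The encoded length is the sum of every internal node's weight: 191 + 317 + 370 + 687 = 1565 bits.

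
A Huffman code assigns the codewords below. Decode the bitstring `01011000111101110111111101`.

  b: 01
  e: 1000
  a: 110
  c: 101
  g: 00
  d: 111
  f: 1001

bbedcaddc

Read left to right; each codeword is recognised as soon as it completes (prefix code):
  01→b | 01→b | 1000→e | 111→d | 101→c | 110→a | 111→d | 111→d | 101→c
Decoded message: bbedcaddc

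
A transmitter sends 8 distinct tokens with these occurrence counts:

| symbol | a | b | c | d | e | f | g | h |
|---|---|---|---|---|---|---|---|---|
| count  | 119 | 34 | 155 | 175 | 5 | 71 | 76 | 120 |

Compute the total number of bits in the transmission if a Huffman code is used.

2084

Build the Huffman tree bottom-up:
e(5) + b(34) → 39
39 + f(71) → 110
g(76) + 110 → 186
a(119) + h(120) → 239
c(155) + d(175) → 330
186 + 239 → 425
330 + 425 → 755
The encoded length is the sum of every internal node's weight: 39 + 110 + 186 + 239 + 330 + 425 + 755 = 2084 bits.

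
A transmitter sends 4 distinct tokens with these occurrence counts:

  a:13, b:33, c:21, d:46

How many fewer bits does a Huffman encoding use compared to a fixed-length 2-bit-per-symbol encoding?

Fixed-length: 2 bits × 113 symbols = 226 bits.
Huffman merges:
combine a(13), c(21) → 34
combine b(33), 34 → 67
combine d(46), 67 → 113
Huffman total = 34 + 67 + 113 = 214 bits.
Saving = 226 − 214 = 12 bits.

12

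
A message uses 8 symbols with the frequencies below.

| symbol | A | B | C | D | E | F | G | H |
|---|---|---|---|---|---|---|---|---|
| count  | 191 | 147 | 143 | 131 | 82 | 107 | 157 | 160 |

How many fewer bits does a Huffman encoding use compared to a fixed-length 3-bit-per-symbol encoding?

2

Fixed-length: 3 bits × 1118 symbols = 3354 bits.
Huffman merges:
E(82) + F(107) → 189
D(131) + C(143) → 274
B(147) + G(157) → 304
H(160) + 189 → 349
A(191) + 274 → 465
304 + 349 → 653
465 + 653 → 1118
Huffman total = 189 + 274 + 304 + 349 + 465 + 653 + 1118 = 3352 bits.
Saving = 3354 − 3352 = 2 bits.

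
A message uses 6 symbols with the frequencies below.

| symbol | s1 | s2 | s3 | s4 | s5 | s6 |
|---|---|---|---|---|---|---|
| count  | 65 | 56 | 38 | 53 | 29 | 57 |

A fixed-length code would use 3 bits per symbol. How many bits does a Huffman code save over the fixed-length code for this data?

122

Fixed-length: 3 bits × 298 symbols = 894 bits.
Huffman merges:
s5(29) + s3(38) → 67
s4(53) + s2(56) → 109
s6(57) + s1(65) → 122
67 + 109 → 176
122 + 176 → 298
Huffman total = 67 + 109 + 122 + 176 + 298 = 772 bits.
Saving = 894 − 772 = 122 bits.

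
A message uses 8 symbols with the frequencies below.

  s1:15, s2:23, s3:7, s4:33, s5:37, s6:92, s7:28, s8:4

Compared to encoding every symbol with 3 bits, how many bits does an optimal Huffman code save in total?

Fixed-length: 3 bits × 239 symbols = 717 bits.
Huffman merges:
s8(4) + s3(7) → 11
11 + s1(15) → 26
s2(23) + 26 → 49
s7(28) + s4(33) → 61
s5(37) + 49 → 86
61 + 86 → 147
s6(92) + 147 → 239
Huffman total = 11 + 26 + 49 + 61 + 86 + 147 + 239 = 619 bits.
Saving = 717 − 619 = 98 bits.

98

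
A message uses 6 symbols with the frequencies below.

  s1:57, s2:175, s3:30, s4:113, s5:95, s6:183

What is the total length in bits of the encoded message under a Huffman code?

Build the Huffman tree bottom-up:
s3(30) + s1(57) → 87
87 + s5(95) → 182
s4(113) + s2(175) → 288
182 + s6(183) → 365
288 + 365 → 653
Each symbol's bit-cost is frequency × depth; summing gives 1575 bits (equivalently 87 + 182 + 288 + 365 + 653).

1575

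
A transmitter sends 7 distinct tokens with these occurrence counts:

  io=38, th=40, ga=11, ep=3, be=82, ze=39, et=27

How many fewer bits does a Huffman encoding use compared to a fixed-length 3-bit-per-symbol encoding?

Fixed-length: 3 bits × 240 symbols = 720 bits.
Huffman merges:
ep(3) + ga(11) → 14
14 + et(27) → 41
io(38) + ze(39) → 77
th(40) + 41 → 81
77 + 81 → 158
be(82) + 158 → 240
Huffman total = 14 + 41 + 77 + 81 + 158 + 240 = 611 bits.
Saving = 720 − 611 = 109 bits.

109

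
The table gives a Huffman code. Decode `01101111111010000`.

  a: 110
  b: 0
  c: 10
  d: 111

Read left to right; each codeword is recognised as soon as it completes (prefix code):
  0→b | 110→a | 111→d | 111→d | 10→c | 10→c | 0→b | 0→b | 0→b
Decoded message: baddccbbb

baddccbbb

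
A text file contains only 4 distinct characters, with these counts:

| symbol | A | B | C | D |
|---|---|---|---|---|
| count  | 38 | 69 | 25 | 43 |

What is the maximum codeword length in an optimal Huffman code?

Merge the two lowest-weight nodes at each step:
merge C(25) and A(38): 63
merge D(43) and 63: 106
merge B(69) and 106: 175
Maximum depth reached is 3.

3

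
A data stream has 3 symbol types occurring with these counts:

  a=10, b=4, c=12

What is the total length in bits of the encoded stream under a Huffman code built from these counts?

Merge the two smallest weights repeatedly:
b(4) + a(10) → 14
c(12) + 14 → 26
Total encoded bits = sum of merged weights = 14 + 26 = 40.

40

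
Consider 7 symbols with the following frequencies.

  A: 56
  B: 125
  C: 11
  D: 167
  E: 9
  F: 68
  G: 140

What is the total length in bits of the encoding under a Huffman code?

1392

Build the Huffman tree bottom-up:
merge E(9) and C(11): 20
merge 20 and A(56): 76
merge F(68) and 76: 144
merge B(125) and G(140): 265
merge 144 and D(167): 311
merge 265 and 311: 576
Each symbol's bit-cost is frequency × depth; summing gives 1392 bits (equivalently 20 + 76 + 144 + 265 + 311 + 576).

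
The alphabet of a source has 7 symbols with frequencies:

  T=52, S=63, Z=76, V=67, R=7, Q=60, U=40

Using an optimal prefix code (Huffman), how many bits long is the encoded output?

Build the Huffman tree bottom-up:
combine R(7), U(40) → 47
combine 47, T(52) → 99
combine Q(60), S(63) → 123
combine V(67), Z(76) → 143
combine 99, 123 → 222
combine 143, 222 → 365
Total encoded bits = sum of merged weights = 47 + 99 + 123 + 143 + 222 + 365 = 999.

999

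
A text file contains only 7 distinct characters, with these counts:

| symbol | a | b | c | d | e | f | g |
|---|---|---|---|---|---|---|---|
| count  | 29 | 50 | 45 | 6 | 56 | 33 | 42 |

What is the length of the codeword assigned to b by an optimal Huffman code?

2

Repeatedly merge the two smallest:
d(6) + a(29) → 35
f(33) + 35 → 68
g(42) + c(45) → 87
b(50) + e(56) → 106
68 + 87 → 155
106 + 155 → 261
b's leaf is at depth 2, giving a 2-bit codeword.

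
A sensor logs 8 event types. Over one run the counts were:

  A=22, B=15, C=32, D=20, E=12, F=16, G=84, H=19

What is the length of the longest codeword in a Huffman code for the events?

4

Merge the two lowest-weight nodes at each step:
combine E(12), B(15) → 27
combine F(16), H(19) → 35
combine D(20), A(22) → 42
combine 27, C(32) → 59
combine 35, 42 → 77
combine 59, 77 → 136
combine G(84), 136 → 220
The rarest symbols sit at the bottom; the longest codeword is 4 bits.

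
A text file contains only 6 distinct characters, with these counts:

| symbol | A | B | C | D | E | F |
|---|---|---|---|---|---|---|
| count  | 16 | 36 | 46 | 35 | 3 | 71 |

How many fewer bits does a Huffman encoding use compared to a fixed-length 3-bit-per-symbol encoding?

Fixed-length: 3 bits × 207 symbols = 621 bits.
Huffman merges:
E(3) + A(16) → 19
19 + D(35) → 54
B(36) + C(46) → 82
54 + F(71) → 125
82 + 125 → 207
Huffman total = 19 + 54 + 82 + 125 + 207 = 487 bits.
Saving = 621 − 487 = 134 bits.

134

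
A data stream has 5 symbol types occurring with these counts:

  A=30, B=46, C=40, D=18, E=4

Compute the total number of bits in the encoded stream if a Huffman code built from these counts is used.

298

Greedily combine the two least-frequent nodes:
merge E(4) and D(18): 22
merge 22 and A(30): 52
merge C(40) and B(46): 86
merge 52 and 86: 138
Each symbol's bit-cost is frequency × depth; summing gives 298 bits (equivalently 22 + 52 + 86 + 138).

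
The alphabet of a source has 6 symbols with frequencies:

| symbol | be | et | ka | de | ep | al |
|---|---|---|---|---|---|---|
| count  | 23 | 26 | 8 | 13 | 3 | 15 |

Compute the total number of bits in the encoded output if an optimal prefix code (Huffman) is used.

Build the Huffman tree bottom-up:
ep(3) + ka(8) → 11
11 + de(13) → 24
al(15) + be(23) → 38
24 + et(26) → 50
38 + 50 → 88
Total encoded bits = sum of merged weights = 11 + 24 + 38 + 50 + 88 = 211.

211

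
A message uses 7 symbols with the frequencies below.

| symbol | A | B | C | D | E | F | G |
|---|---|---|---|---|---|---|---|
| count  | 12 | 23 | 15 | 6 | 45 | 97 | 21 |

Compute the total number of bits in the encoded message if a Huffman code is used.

513

Build the Huffman tree bottom-up:
D(6) + A(12) → 18
C(15) + 18 → 33
G(21) + B(23) → 44
33 + 44 → 77
E(45) + 77 → 122
F(97) + 122 → 219
Each symbol's bit-cost is frequency × depth; summing gives 513 bits (equivalently 18 + 33 + 44 + 77 + 122 + 219).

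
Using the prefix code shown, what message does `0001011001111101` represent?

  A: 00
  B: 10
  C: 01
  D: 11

Read left to right; each codeword is recognised as soon as it completes (prefix code):
  00→A | 01→C | 01→C | 10→B | 01→C | 11→D | 11→D | 01→C
Decoded message: ACCBCDDC

ACCBCDDC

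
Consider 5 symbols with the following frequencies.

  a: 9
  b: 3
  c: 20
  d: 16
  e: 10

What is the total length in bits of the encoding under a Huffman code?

128

Greedily combine the two least-frequent nodes:
combine b(3), a(9) → 12
combine e(10), 12 → 22
combine d(16), c(20) → 36
combine 22, 36 → 58
The encoded length is the sum of every internal node's weight: 12 + 22 + 36 + 58 = 128 bits.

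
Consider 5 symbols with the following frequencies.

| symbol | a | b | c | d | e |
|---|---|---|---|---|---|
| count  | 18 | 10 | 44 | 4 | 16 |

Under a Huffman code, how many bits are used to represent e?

3

Repeatedly merge the two smallest:
merge d(4) and b(10): 14
merge 14 and e(16): 30
merge a(18) and 30: 48
merge c(44) and 48: 92
The subtree containing e is merged 3 times, so code length = 3.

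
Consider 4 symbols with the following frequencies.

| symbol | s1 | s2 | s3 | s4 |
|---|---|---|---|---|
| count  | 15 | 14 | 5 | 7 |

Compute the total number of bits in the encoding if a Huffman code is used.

79

Merge the two smallest weights repeatedly:
combine s3(5), s4(7) → 12
combine 12, s2(14) → 26
combine s1(15), 26 → 41
The encoded length is the sum of every internal node's weight: 12 + 26 + 41 = 79 bits.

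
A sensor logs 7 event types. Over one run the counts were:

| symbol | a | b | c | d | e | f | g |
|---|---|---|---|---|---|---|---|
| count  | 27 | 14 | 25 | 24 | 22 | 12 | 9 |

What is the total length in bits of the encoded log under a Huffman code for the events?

368

Greedily combine the two least-frequent nodes:
merge g(9) and f(12): 21
merge b(14) and 21: 35
merge e(22) and d(24): 46
merge c(25) and a(27): 52
merge 35 and 46: 81
merge 52 and 81: 133
Total encoded bits = sum of merged weights = 21 + 35 + 46 + 52 + 81 + 133 = 368.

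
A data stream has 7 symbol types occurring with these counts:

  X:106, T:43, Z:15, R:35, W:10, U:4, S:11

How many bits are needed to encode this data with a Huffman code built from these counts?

Greedily combine the two least-frequent nodes:
combine U(4), W(10) → 14
combine S(11), 14 → 25
combine Z(15), 25 → 40
combine R(35), 40 → 75
combine T(43), 75 → 118
combine X(106), 118 → 224
The encoded length is the sum of every internal node's weight: 14 + 25 + 40 + 75 + 118 + 224 = 496 bits.

496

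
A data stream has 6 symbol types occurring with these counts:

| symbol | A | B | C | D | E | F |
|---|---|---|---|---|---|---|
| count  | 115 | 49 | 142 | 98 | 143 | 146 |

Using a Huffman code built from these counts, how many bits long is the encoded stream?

Greedily combine the two least-frequent nodes:
merge B(49) and D(98): 147
merge A(115) and C(142): 257
merge E(143) and F(146): 289
merge 147 and 257: 404
merge 289 and 404: 693
The encoded length is the sum of every internal node's weight: 147 + 257 + 289 + 404 + 693 = 1790 bits.

1790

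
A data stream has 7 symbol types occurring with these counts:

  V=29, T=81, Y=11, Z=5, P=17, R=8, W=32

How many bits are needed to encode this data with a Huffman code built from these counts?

Merge the two smallest weights repeatedly:
Z(5) + R(8) → 13
Y(11) + 13 → 24
P(17) + 24 → 41
V(29) + W(32) → 61
41 + 61 → 102
T(81) + 102 → 183
Total encoded bits = sum of merged weights = 13 + 24 + 41 + 61 + 102 + 183 = 424.

424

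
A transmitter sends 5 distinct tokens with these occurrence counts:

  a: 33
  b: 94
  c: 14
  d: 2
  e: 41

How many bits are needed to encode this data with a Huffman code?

339

Merge the two smallest weights repeatedly:
combine d(2), c(14) → 16
combine 16, a(33) → 49
combine e(41), 49 → 90
combine 90, b(94) → 184
The encoded length is the sum of every internal node's weight: 16 + 49 + 90 + 184 = 339 bits.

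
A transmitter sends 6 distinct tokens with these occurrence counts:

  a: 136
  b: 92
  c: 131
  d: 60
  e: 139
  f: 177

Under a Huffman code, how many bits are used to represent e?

Huffman merges, smallest pair first:
d(60) + b(92) → 152
c(131) + a(136) → 267
e(139) + 152 → 291
f(177) + 267 → 444
291 + 444 → 735
The subtree containing e is merged 2 times, so code length = 2.

2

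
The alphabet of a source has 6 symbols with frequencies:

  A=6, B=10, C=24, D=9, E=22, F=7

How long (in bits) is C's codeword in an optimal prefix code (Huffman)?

2

Build the tree from the bottom:
combine A(6), F(7) → 13
combine D(9), B(10) → 19
combine 13, 19 → 32
combine E(22), C(24) → 46
combine 32, 46 → 78
C sits 2 levels below the root, so its codeword is 2 bits.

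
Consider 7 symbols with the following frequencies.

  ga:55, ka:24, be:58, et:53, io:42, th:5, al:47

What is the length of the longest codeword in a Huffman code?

4

Merge the two lowest-weight nodes at each step:
combine th(5), ka(24) → 29
combine 29, io(42) → 71
combine al(47), et(53) → 100
combine ga(55), be(58) → 113
combine 71, 100 → 171
combine 113, 171 → 284
The rarest symbols sit at the bottom; the longest codeword is 4 bits.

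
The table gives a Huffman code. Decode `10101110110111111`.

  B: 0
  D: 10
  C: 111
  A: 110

DDCBACC

Read left to right; each codeword is recognised as soon as it completes (prefix code):
  10→D | 10→D | 111→C | 0→B | 110→A | 111→C | 111→C
Decoded message: DDCBACC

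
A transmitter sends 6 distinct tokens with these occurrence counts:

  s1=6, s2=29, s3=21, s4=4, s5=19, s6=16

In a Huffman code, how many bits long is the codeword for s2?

2

Repeatedly merge the two smallest:
s4(4) + s1(6) → 10
10 + s6(16) → 26
s5(19) + s3(21) → 40
26 + s2(29) → 55
40 + 55 → 95
The subtree containing s2 is merged 2 times, so code length = 2.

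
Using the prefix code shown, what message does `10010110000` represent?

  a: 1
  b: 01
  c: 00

Read left to right; each codeword is recognised as soon as it completes (prefix code):
  1→a | 00→c | 1→a | 01→b | 1→a | 00→c | 00→c
Decoded message: acabacc

acabacc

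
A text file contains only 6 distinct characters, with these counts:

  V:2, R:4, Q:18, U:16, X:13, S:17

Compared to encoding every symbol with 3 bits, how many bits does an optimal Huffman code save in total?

Fixed-length: 3 bits × 70 symbols = 210 bits.
Huffman merges:
combine V(2), R(4) → 6
combine 6, X(13) → 19
combine U(16), S(17) → 33
combine Q(18), 19 → 37
combine 33, 37 → 70
Huffman total = 6 + 19 + 33 + 37 + 70 = 165 bits.
Saving = 210 − 165 = 45 bits.

45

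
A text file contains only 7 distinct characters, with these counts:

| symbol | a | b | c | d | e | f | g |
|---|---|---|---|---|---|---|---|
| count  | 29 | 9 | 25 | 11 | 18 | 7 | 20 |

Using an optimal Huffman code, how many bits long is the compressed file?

319

Greedily combine the two least-frequent nodes:
f(7) + b(9) → 16
d(11) + 16 → 27
e(18) + g(20) → 38
c(25) + 27 → 52
a(29) + 38 → 67
52 + 67 → 119
Each symbol's bit-cost is frequency × depth; summing gives 319 bits (equivalently 16 + 27 + 38 + 52 + 67 + 119).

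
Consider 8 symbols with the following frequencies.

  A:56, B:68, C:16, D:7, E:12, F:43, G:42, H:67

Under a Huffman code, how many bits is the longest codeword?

5

Merge the two lowest-weight nodes at each step:
D(7) + E(12) → 19
C(16) + 19 → 35
35 + G(42) → 77
F(43) + A(56) → 99
H(67) + B(68) → 135
77 + 99 → 176
135 + 176 → 311
The rarest symbols sit at the bottom; the longest codeword is 5 bits.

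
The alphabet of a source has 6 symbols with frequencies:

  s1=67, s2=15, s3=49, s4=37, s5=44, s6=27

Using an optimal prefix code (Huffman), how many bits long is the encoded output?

Build the Huffman tree bottom-up:
s2(15) + s6(27) → 42
s4(37) + 42 → 79
s5(44) + s3(49) → 93
s1(67) + 79 → 146
93 + 146 → 239
The encoded length is the sum of every internal node's weight: 42 + 79 + 93 + 146 + 239 = 599 bits.

599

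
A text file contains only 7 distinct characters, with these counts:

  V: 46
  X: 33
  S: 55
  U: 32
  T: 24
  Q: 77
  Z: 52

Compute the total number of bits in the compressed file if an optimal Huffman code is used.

Build the Huffman tree bottom-up:
T(24) + U(32) → 56
X(33) + V(46) → 79
Z(52) + S(55) → 107
56 + Q(77) → 133
79 + 107 → 186
133 + 186 → 319
The encoded length is the sum of every internal node's weight: 56 + 79 + 107 + 133 + 186 + 319 = 880 bits.

880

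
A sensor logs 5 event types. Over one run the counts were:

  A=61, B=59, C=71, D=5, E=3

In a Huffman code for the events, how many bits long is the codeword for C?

Repeatedly merge the two smallest:
combine E(3), D(5) → 8
combine 8, B(59) → 67
combine A(61), 67 → 128
combine C(71), 128 → 199
C sits one level below the root: a 1-bit codeword.

1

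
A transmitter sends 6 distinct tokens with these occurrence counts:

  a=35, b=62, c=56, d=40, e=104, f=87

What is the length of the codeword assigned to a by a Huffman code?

3

Build the tree from the bottom:
combine a(35), d(40) → 75
combine c(56), b(62) → 118
combine 75, f(87) → 162
combine e(104), 118 → 222
combine 162, 222 → 384
The subtree containing a is merged 3 times, so code length = 3.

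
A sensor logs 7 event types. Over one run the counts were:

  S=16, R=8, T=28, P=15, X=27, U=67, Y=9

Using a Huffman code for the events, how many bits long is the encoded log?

424

Build the Huffman tree bottom-up:
merge R(8) and Y(9): 17
merge P(15) and S(16): 31
merge 17 and X(27): 44
merge T(28) and 31: 59
merge 44 and 59: 103
merge U(67) and 103: 170
The encoded length is the sum of every internal node's weight: 17 + 31 + 44 + 59 + 103 + 170 = 424 bits.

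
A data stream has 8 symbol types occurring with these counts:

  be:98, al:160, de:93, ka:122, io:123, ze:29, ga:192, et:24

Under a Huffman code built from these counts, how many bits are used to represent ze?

5

Build the tree from the bottom:
merge et(24) and ze(29): 53
merge 53 and de(93): 146
merge be(98) and ka(122): 220
merge io(123) and 146: 269
merge al(160) and ga(192): 352
merge 220 and 269: 489
merge 352 and 489: 841
The subtree containing ze is merged 5 times, so code length = 5.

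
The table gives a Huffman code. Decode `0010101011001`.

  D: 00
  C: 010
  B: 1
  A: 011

Read left to right; each codeword is recognised as soon as it completes (prefix code):
  00→D | 1→B | 010→C | 1→B | 011→A | 00→D | 1→B
Decoded message: DBCBADB

DBCBADB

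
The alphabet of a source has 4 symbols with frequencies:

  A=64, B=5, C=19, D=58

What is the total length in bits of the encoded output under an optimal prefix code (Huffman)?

Build the Huffman tree bottom-up:
merge B(5) and C(19): 24
merge 24 and D(58): 82
merge A(64) and 82: 146
The encoded length is the sum of every internal node's weight: 24 + 82 + 146 = 252 bits.

252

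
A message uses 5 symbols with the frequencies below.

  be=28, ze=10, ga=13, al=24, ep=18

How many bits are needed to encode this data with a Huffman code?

209

Greedily combine the two least-frequent nodes:
ze(10) + ga(13) → 23
ep(18) + 23 → 41
al(24) + be(28) → 52
41 + 52 → 93
Each symbol's bit-cost is frequency × depth; summing gives 209 bits (equivalently 23 + 41 + 52 + 93).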